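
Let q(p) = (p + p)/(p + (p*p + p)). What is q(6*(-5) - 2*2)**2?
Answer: 1/256 ≈ 0.0039063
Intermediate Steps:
q(p) = 2*p/(p**2 + 2*p) (q(p) = (2*p)/(p + (p**2 + p)) = (2*p)/(p + (p + p**2)) = (2*p)/(p**2 + 2*p) = 2*p/(p**2 + 2*p))
q(6*(-5) - 2*2)**2 = (2/(2 + (6*(-5) - 2*2)))**2 = (2/(2 + (-30 - 4)))**2 = (2/(2 - 34))**2 = (2/(-32))**2 = (2*(-1/32))**2 = (-1/16)**2 = 1/256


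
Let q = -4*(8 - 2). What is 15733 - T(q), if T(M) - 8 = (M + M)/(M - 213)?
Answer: 1242259/79 ≈ 15725.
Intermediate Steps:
q = -24 (q = -4*6 = -24)
T(M) = 8 + 2*M/(-213 + M) (T(M) = 8 + (M + M)/(M - 213) = 8 + (2*M)/(-213 + M) = 8 + 2*M/(-213 + M))
15733 - T(q) = 15733 - 2*(-852 + 5*(-24))/(-213 - 24) = 15733 - 2*(-852 - 120)/(-237) = 15733 - 2*(-1)*(-972)/237 = 15733 - 1*648/79 = 15733 - 648/79 = 1242259/79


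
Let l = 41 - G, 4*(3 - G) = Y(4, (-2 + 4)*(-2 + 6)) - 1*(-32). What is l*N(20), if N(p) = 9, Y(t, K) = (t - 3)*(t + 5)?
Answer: 1737/4 ≈ 434.25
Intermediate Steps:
Y(t, K) = (-3 + t)*(5 + t)
G = -29/4 (G = 3 - ((-15 + 4**2 + 2*4) - 1*(-32))/4 = 3 - ((-15 + 16 + 8) + 32)/4 = 3 - (9 + 32)/4 = 3 - 1/4*41 = 3 - 41/4 = -29/4 ≈ -7.2500)
l = 193/4 (l = 41 - 1*(-29/4) = 41 + 29/4 = 193/4 ≈ 48.250)
l*N(20) = (193/4)*9 = 1737/4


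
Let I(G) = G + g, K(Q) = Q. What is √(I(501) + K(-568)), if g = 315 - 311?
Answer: 3*I*√7 ≈ 7.9373*I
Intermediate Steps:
g = 4
I(G) = 4 + G (I(G) = G + 4 = 4 + G)
√(I(501) + K(-568)) = √((4 + 501) - 568) = √(505 - 568) = √(-63) = 3*I*√7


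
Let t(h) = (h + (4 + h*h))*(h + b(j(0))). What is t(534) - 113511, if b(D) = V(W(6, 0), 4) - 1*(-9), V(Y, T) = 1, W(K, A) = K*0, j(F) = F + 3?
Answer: 155304025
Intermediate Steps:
j(F) = 3 + F
W(K, A) = 0
b(D) = 10 (b(D) = 1 - 1*(-9) = 1 + 9 = 10)
t(h) = (10 + h)*(4 + h + h²) (t(h) = (h + (4 + h*h))*(h + 10) = (h + (4 + h²))*(10 + h) = (4 + h + h²)*(10 + h) = (10 + h)*(4 + h + h²))
t(534) - 113511 = (40 + 534³ + 11*534² + 14*534) - 113511 = (40 + 152273304 + 11*285156 + 7476) - 113511 = (40 + 152273304 + 3136716 + 7476) - 113511 = 155417536 - 113511 = 155304025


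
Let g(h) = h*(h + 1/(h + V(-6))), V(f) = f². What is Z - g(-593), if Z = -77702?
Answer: -239149100/557 ≈ -4.2935e+5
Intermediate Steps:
g(h) = h*(h + 1/(36 + h)) (g(h) = h*(h + 1/(h + (-6)²)) = h*(h + 1/(h + 36)) = h*(h + 1/(36 + h)))
Z - g(-593) = -77702 - (-593)*(1 + (-593)² + 36*(-593))/(36 - 593) = -77702 - (-593)*(1 + 351649 - 21348)/(-557) = -77702 - (-593)*(-1)*330302/557 = -77702 - 1*195869086/557 = -77702 - 195869086/557 = -239149100/557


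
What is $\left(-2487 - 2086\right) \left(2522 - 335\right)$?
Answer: $-10001151$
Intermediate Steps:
$\left(-2487 - 2086\right) \left(2522 - 335\right) = \left(-2487 - 2086\right) 2187 = \left(-4573\right) 2187 = -10001151$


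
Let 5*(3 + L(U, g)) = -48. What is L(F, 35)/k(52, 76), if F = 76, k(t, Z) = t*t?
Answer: -63/13520 ≈ -0.0046598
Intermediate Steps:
k(t, Z) = t**2
L(U, g) = -63/5 (L(U, g) = -3 + (1/5)*(-48) = -3 - 48/5 = -63/5)
L(F, 35)/k(52, 76) = -63/(5*(52**2)) = -63/5/2704 = -63/5*1/2704 = -63/13520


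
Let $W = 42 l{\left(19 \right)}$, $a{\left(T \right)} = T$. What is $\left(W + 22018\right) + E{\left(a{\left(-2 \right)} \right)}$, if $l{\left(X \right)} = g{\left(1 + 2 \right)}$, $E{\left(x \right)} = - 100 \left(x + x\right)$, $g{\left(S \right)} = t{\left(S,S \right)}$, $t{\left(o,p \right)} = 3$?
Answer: $22544$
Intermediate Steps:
$g{\left(S \right)} = 3$
$E{\left(x \right)} = - 200 x$ ($E{\left(x \right)} = - 100 \cdot 2 x = - 200 x$)
$l{\left(X \right)} = 3$
$W = 126$ ($W = 42 \cdot 3 = 126$)
$\left(W + 22018\right) + E{\left(a{\left(-2 \right)} \right)} = \left(126 + 22018\right) - -400 = 22144 + 400 = 22544$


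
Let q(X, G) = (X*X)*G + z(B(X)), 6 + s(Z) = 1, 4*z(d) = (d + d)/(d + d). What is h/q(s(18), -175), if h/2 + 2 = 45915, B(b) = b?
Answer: -367304/17499 ≈ -20.990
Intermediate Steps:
z(d) = ¼ (z(d) = ((d + d)/(d + d))/4 = ((2*d)/((2*d)))/4 = ((2*d)*(1/(2*d)))/4 = (¼)*1 = ¼)
s(Z) = -5 (s(Z) = -6 + 1 = -5)
q(X, G) = ¼ + G*X² (q(X, G) = (X*X)*G + ¼ = X²*G + ¼ = G*X² + ¼ = ¼ + G*X²)
h = 91826 (h = -4 + 2*45915 = -4 + 91830 = 91826)
h/q(s(18), -175) = 91826/(¼ - 175*(-5)²) = 91826/(¼ - 175*25) = 91826/(¼ - 4375) = 91826/(-17499/4) = 91826*(-4/17499) = -367304/17499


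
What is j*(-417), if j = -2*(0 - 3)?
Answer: -2502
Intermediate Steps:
j = 6 (j = -2*(-3) = 6)
j*(-417) = 6*(-417) = -2502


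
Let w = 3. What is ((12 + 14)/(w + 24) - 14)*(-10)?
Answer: 3520/27 ≈ 130.37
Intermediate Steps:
((12 + 14)/(w + 24) - 14)*(-10) = ((12 + 14)/(3 + 24) - 14)*(-10) = (26/27 - 14)*(-10) = -352/27*(-10) = 3520/27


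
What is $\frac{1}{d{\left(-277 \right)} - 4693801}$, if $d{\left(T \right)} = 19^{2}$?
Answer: $- \frac{1}{4693440} \approx -2.1306 \cdot 10^{-7}$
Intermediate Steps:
$d{\left(T \right)} = 361$
$\frac{1}{d{\left(-277 \right)} - 4693801} = \frac{1}{361 - 4693801} = \frac{1}{-4693440} = - \frac{1}{4693440}$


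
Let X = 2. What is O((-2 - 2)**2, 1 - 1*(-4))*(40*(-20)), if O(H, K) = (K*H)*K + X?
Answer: -321600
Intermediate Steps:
O(H, K) = 2 + H*K**2 (O(H, K) = (K*H)*K + 2 = (H*K)*K + 2 = H*K**2 + 2 = 2 + H*K**2)
O((-2 - 2)**2, 1 - 1*(-4))*(40*(-20)) = (2 + (-2 - 2)**2*(1 - 1*(-4))**2)*(40*(-20)) = (2 + (-4)**2*(1 + 4)**2)*(-800) = (2 + 16*5**2)*(-800) = (2 + 16*25)*(-800) = (2 + 400)*(-800) = 402*(-800) = -321600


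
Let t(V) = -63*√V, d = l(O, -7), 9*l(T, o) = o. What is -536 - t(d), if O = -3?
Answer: -536 + 21*I*√7 ≈ -536.0 + 55.561*I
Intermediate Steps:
l(T, o) = o/9
d = -7/9 (d = (⅑)*(-7) = -7/9 ≈ -0.77778)
-536 - t(d) = -536 - (-63)*√(-7/9) = -536 - (-63)*I*√7/3 = -536 - (-21)*I*√7 = -536 + 21*I*√7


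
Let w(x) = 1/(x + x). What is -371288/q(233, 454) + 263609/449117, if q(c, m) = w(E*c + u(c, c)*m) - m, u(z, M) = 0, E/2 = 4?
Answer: 622096695182887/760135462787 ≈ 818.40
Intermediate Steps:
E = 8 (E = 2*4 = 8)
w(x) = 1/(2*x)
q(c, m) = -m + 1/(16*c) (q(c, m) = 1/(2*(8*c + 0*m)) - m = 1/(2*(8*c + 0)) - m = 1/(2*((8*c))) - m = (1/(8*c))/2 - m = 1/(16*c) - m = -m + 1/(16*c))
-371288/q(233, 454) + 263609/449117 = -371288/(-1*454 + (1/16)/233) + 263609/449117 = -371288/(-454 + (1/16)*(1/233)) + 263609*(1/449117) = -371288/(-454 + 1/3728) + 263609/449117 = -371288/(-1692511/3728) + 263609/449117 = -371288*(-3728/1692511) + 263609/449117 = 1384161664/1692511 + 263609/449117 = 622096695182887/760135462787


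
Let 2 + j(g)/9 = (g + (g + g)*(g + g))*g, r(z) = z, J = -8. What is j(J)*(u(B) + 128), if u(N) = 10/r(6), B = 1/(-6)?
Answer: -2317662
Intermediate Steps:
j(g) = -18 + 9*g*(g + 4*g²) (j(g) = -18 + 9*((g + (g + g)*(g + g))*g) = -18 + 9*((g + (2*g)*(2*g))*g) = -18 + 9*((g + 4*g²)*g) = -18 + 9*(g*(g + 4*g²)) = -18 + 9*g*(g + 4*g²))
B = -⅙ ≈ -0.16667
u(N) = 5/3 (u(N) = 10/6 = 10*(⅙) = 5/3)
j(J)*(u(B) + 128) = (-18 + 9*(-8)² + 36*(-8)³)*(5/3 + 128) = (-18 + 9*64 + 36*(-512))*(389/3) = (-18 + 576 - 18432)*(389/3) = -17874*389/3 = -2317662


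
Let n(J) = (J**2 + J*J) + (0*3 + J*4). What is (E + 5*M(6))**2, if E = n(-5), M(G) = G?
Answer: 3600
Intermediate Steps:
n(J) = 2*J**2 + 4*J (n(J) = (J**2 + J**2) + (0 + 4*J) = 2*J**2 + 4*J)
E = 30 (E = 2*(-5)*(2 - 5) = 2*(-5)*(-3) = 30)
(E + 5*M(6))**2 = (30 + 5*6)**2 = (30 + 30)**2 = 60**2 = 3600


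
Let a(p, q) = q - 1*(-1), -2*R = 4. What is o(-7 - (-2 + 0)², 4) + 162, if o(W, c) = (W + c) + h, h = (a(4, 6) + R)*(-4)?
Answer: 135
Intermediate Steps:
R = -2 (R = -½*4 = -2)
a(p, q) = 1 + q (a(p, q) = q + 1 = 1 + q)
h = -20 (h = ((1 + 6) - 2)*(-4) = (7 - 2)*(-4) = 5*(-4) = -20)
o(W, c) = -20 + W + c (o(W, c) = (W + c) - 20 = -20 + W + c)
o(-7 - (-2 + 0)², 4) + 162 = (-20 + (-7 - (-2 + 0)²) + 4) + 162 = (-20 + (-7 - 1*(-2)²) + 4) + 162 = (-20 + (-7 - 1*4) + 4) + 162 = (-20 + (-7 - 4) + 4) + 162 = (-20 - 11 + 4) + 162 = -27 + 162 = 135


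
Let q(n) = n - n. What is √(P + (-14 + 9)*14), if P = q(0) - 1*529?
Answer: I*√599 ≈ 24.474*I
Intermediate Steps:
q(n) = 0
P = -529 (P = 0 - 1*529 = 0 - 529 = -529)
√(P + (-14 + 9)*14) = √(-529 + (-14 + 9)*14) = √(-529 - 5*14) = √(-529 - 70) = √(-599) = I*√599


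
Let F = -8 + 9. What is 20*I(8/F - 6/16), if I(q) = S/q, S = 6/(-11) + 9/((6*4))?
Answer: -300/671 ≈ -0.44709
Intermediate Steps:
F = 1
S = -15/88 (S = 6*(-1/11) + 9/24 = -6/11 + 9*(1/24) = -6/11 + 3/8 = -15/88 ≈ -0.17045)
I(q) = -15/(88*q)
20*I(8/F - 6/16) = 20*(-15/(88*(8/1 - 6/16))) = 20*(-15/(88*(8*1 - 6*1/16))) = 20*(-15/(88*(8 - 3/8))) = 20*(-15/(88*61/8)) = 20*(-15/88*8/61) = 20*(-15/671) = -300/671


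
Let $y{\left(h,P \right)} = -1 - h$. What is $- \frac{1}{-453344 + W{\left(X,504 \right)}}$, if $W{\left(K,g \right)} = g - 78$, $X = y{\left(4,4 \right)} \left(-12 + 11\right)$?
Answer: $\frac{1}{452918} \approx 2.2079 \cdot 10^{-6}$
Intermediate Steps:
$X = 5$ ($X = \left(-1 - 4\right) \left(-12 + 11\right) = \left(-1 - 4\right) \left(-1\right) = \left(-5\right) \left(-1\right) = 5$)
$W{\left(K,g \right)} = -78 + g$
$- \frac{1}{-453344 + W{\left(X,504 \right)}} = - \frac{1}{-453344 + \left(-78 + 504\right)} = - \frac{1}{-453344 + 426} = - \frac{1}{-452918} = \left(-1\right) \left(- \frac{1}{452918}\right) = \frac{1}{452918}$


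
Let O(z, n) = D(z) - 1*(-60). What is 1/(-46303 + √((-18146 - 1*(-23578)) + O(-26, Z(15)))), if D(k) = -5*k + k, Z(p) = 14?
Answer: -46303/2143962213 - 2*√1399/2143962213 ≈ -2.1632e-5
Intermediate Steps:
D(k) = -4*k
O(z, n) = 60 - 4*z (O(z, n) = -4*z - 1*(-60) = -4*z + 60 = 60 - 4*z)
1/(-46303 + √((-18146 - 1*(-23578)) + O(-26, Z(15)))) = 1/(-46303 + √((-18146 - 1*(-23578)) + (60 - 4*(-26)))) = 1/(-46303 + √((-18146 + 23578) + (60 + 104))) = 1/(-46303 + √(5432 + 164)) = 1/(-46303 + √5596) = 1/(-46303 + 2*√1399)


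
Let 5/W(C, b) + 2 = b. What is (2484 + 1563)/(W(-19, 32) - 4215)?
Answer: -1278/1331 ≈ -0.96018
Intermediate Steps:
W(C, b) = 5/(-2 + b)
(2484 + 1563)/(W(-19, 32) - 4215) = (2484 + 1563)/(5/(-2 + 32) - 4215) = 4047/(5/30 - 4215) = 4047/(5*(1/30) - 4215) = 4047/(⅙ - 4215) = 4047/(-25289/6) = 4047*(-6/25289) = -1278/1331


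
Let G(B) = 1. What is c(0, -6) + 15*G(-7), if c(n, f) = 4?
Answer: 19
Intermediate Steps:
c(0, -6) + 15*G(-7) = 4 + 15*1 = 4 + 15 = 19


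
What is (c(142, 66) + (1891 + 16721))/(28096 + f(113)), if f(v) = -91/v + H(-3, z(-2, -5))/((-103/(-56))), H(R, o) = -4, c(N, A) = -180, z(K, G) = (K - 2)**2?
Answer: 71510016/108991553 ≈ 0.65611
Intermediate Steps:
z(K, G) = (-2 + K)**2
f(v) = -224/103 - 91/v (f(v) = -91/v - 4/((-103/(-56))) = -91/v - 4/((-103*(-1/56))) = -91/v - 4/103/56 = -91/v - 4*56/103 = -91/v - 224/103 = -224/103 - 91/v)
(c(142, 66) + (1891 + 16721))/(28096 + f(113)) = (-180 + (1891 + 16721))/(28096 + (-224/103 - 91/113)) = (-180 + 18612)/(28096 + (-224/103 - 91*1/113)) = 18432/(28096 + (-224/103 - 91/113)) = 18432/(28096 - 34685/11639) = 18432/(326974659/11639) = 18432*(11639/326974659) = 71510016/108991553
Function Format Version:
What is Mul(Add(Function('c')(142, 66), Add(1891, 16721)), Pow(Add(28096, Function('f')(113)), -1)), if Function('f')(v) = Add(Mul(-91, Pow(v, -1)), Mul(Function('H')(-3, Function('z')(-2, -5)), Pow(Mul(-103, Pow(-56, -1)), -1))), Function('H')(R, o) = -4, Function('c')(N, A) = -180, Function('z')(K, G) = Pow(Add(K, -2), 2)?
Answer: Rational(71510016, 108991553) ≈ 0.65611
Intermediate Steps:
Function('z')(K, G) = Pow(Add(-2, K), 2)
Function('f')(v) = Add(Rational(-224, 103), Mul(-91, Pow(v, -1))) (Function('f')(v) = Add(Mul(-91, Pow(v, -1)), Mul(-4, Pow(Mul(-103, Pow(-56, -1)), -1))) = Add(Mul(-91, Pow(v, -1)), Mul(-4, Pow(Mul(-103, Rational(-1, 56)), -1))) = Add(Mul(-91, Pow(v, -1)), Mul(-4, Pow(Rational(103, 56), -1))) = Add(Mul(-91, Pow(v, -1)), Mul(-4, Rational(56, 103))) = Add(Mul(-91, Pow(v, -1)), Rational(-224, 103)) = Add(Rational(-224, 103), Mul(-91, Pow(v, -1))))
Mul(Add(Function('c')(142, 66), Add(1891, 16721)), Pow(Add(28096, Function('f')(113)), -1)) = Mul(Add(-180, Add(1891, 16721)), Pow(Add(28096, Add(Rational(-224, 103), Mul(-91, Pow(113, -1)))), -1)) = Mul(Add(-180, 18612), Pow(Add(28096, Add(Rational(-224, 103), Mul(-91, Rational(1, 113)))), -1)) = Mul(18432, Pow(Add(28096, Add(Rational(-224, 103), Rational(-91, 113))), -1)) = Mul(18432, Pow(Add(28096, Rational(-34685, 11639)), -1)) = Mul(18432, Pow(Rational(326974659, 11639), -1)) = Mul(18432, Rational(11639, 326974659)) = Rational(71510016, 108991553)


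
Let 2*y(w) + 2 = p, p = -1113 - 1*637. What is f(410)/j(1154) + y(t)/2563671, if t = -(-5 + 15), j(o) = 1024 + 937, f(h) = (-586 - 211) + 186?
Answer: -522706939/1675786277 ≈ -0.31192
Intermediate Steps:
f(h) = -611 (f(h) = -797 + 186 = -611)
j(o) = 1961
t = -10 (t = -1*10 = -10)
p = -1750 (p = -1113 - 637 = -1750)
y(w) = -876 (y(w) = -1 + (½)*(-1750) = -1 - 875 = -876)
f(410)/j(1154) + y(t)/2563671 = -611/1961 - 876/2563671 = -611*1/1961 - 876*1/2563671 = -611/1961 - 292/854557 = -522706939/1675786277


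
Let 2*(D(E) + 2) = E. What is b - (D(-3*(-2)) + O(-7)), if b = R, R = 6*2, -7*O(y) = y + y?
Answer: 9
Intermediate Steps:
D(E) = -2 + E/2
O(y) = -2*y/7 (O(y) = -(y + y)/7 = -2*y/7)
R = 12
b = 12
b - (D(-3*(-2)) + O(-7)) = 12 - ((-2 + (-3*(-2))/2) - 2/7*(-7)) = 12 - ((-2 + (½)*6) + 2) = 12 - ((-2 + 3) + 2) = 12 - (1 + 2) = 12 - 1*3 = 12 - 3 = 9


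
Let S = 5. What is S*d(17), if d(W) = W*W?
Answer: 1445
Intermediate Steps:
d(W) = W**2
S*d(17) = 5*17**2 = 5*289 = 1445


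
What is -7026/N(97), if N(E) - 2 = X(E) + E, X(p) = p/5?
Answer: -17565/296 ≈ -59.341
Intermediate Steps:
X(p) = p/5 (X(p) = p*(1/5) = p/5)
N(E) = 2 + 6*E/5 (N(E) = 2 + (E/5 + E) = 2 + 6*E/5)
-7026/N(97) = -7026/(2 + (6/5)*97) = -7026/(2 + 582/5) = -7026/592/5 = -7026*5/592 = -17565/296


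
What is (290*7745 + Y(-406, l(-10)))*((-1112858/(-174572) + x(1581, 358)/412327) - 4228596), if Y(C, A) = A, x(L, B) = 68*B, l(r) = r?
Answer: -170910754186040952543900/17995187261 ≈ -9.4976e+12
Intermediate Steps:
(290*7745 + Y(-406, l(-10)))*((-1112858/(-174572) + x(1581, 358)/412327) - 4228596) = (290*7745 - 10)*((-1112858/(-174572) + (68*358)/412327) - 4228596) = (2246050 - 10)*((-1112858*(-1/174572) + 24344*(1/412327)) - 4228596) = 2246040*((556429/87286 + 24344/412327) - 4228596) = 2246040*(231555590667/35990374522 - 4228596) = 2246040*(-152188522186640445/35990374522) = -170910754186040952543900/17995187261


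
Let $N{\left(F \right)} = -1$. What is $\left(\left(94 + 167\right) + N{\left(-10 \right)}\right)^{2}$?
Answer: $67600$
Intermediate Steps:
$\left(\left(94 + 167\right) + N{\left(-10 \right)}\right)^{2} = \left(\left(94 + 167\right) - 1\right)^{2} = \left(261 - 1\right)^{2} = 260^{2} = 67600$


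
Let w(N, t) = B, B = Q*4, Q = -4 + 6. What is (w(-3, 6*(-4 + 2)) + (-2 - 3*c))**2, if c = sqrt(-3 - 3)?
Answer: 9*(2 - I*sqrt(6))**2 ≈ -18.0 - 88.182*I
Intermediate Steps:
Q = 2
B = 8 (B = 2*4 = 8)
w(N, t) = 8
c = I*sqrt(6) (c = sqrt(-6) = I*sqrt(6) ≈ 2.4495*I)
(w(-3, 6*(-4 + 2)) + (-2 - 3*c))**2 = (8 + (-2 - 3*I*sqrt(6)))**2 = (6 - 3*I*sqrt(6))**2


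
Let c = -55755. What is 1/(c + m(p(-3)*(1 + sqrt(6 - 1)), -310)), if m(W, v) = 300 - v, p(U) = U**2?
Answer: -1/55145 ≈ -1.8134e-5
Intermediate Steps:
1/(c + m(p(-3)*(1 + sqrt(6 - 1)), -310)) = 1/(-55755 + (300 - 1*(-310))) = 1/(-55755 + (300 + 310)) = 1/(-55755 + 610) = 1/(-55145) = -1/55145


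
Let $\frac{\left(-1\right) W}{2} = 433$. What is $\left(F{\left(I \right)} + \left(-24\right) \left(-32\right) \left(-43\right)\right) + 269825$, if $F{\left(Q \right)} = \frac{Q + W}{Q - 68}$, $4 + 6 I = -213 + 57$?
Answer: $\frac{33627081}{142} \approx 2.3681 \cdot 10^{5}$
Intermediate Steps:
$W = -866$ ($W = \left(-2\right) 433 = -866$)
$I = - \frac{80}{3}$ ($I = - \frac{2}{3} + \frac{-213 + 57}{6} = - \frac{2}{3} + \frac{1}{6} \left(-156\right) = - \frac{2}{3} - 26 = - \frac{80}{3} \approx -26.667$)
$F{\left(Q \right)} = \frac{-866 + Q}{-68 + Q}$ ($F{\left(Q \right)} = \frac{Q - 866}{Q - 68} = \frac{-866 + Q}{-68 + Q}$)
$\left(F{\left(I \right)} + \left(-24\right) \left(-32\right) \left(-43\right)\right) + 269825 = \left(\frac{-866 - \frac{80}{3}}{-68 - \frac{80}{3}} + \left(-24\right) \left(-32\right) \left(-43\right)\right) + 269825 = \left(\frac{1}{- \frac{284}{3}} \left(- \frac{2678}{3}\right) + 768 \left(-43\right)\right) + 269825 = \left(\left(- \frac{3}{284}\right) \left(- \frac{2678}{3}\right) - 33024\right) + 269825 = \left(\frac{1339}{142} - 33024\right) + 269825 = - \frac{4688069}{142} + 269825 = \frac{33627081}{142}$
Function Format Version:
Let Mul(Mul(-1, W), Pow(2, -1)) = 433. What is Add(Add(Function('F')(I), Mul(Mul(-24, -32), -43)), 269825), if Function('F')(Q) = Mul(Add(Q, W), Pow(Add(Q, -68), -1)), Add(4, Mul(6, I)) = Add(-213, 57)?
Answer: Rational(33627081, 142) ≈ 2.3681e+5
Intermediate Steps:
W = -866 (W = Mul(-2, 433) = -866)
I = Rational(-80, 3) (I = Add(Rational(-2, 3), Mul(Rational(1, 6), Add(-213, 57))) = Add(Rational(-2, 3), Mul(Rational(1, 6), -156)) = Add(Rational(-2, 3), -26) = Rational(-80, 3) ≈ -26.667)
Function('F')(Q) = Mul(Pow(Add(-68, Q), -1), Add(-866, Q)) (Function('F')(Q) = Mul(Add(Q, -866), Pow(Add(Q, -68), -1)) = Mul(Add(-866, Q), Pow(Add(-68, Q), -1)) = Mul(Pow(Add(-68, Q), -1), Add(-866, Q)))
Add(Add(Function('F')(I), Mul(Mul(-24, -32), -43)), 269825) = Add(Add(Mul(Pow(Add(-68, Rational(-80, 3)), -1), Add(-866, Rational(-80, 3))), Mul(Mul(-24, -32), -43)), 269825) = Add(Add(Mul(Pow(Rational(-284, 3), -1), Rational(-2678, 3)), Mul(768, -43)), 269825) = Add(Add(Mul(Rational(-3, 284), Rational(-2678, 3)), -33024), 269825) = Add(Add(Rational(1339, 142), -33024), 269825) = Add(Rational(-4688069, 142), 269825) = Rational(33627081, 142)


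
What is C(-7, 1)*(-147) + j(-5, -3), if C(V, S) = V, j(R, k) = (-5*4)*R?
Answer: 1129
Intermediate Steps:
j(R, k) = -20*R
C(-7, 1)*(-147) + j(-5, -3) = -7*(-147) - 20*(-5) = 1029 + 100 = 1129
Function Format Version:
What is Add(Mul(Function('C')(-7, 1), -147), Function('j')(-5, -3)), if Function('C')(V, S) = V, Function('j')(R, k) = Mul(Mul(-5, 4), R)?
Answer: 1129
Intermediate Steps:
Function('j')(R, k) = Mul(-20, R)
Add(Mul(Function('C')(-7, 1), -147), Function('j')(-5, -3)) = Add(Mul(-7, -147), Mul(-20, -5)) = Add(1029, 100) = 1129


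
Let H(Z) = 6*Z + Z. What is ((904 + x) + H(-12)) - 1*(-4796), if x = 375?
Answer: 5991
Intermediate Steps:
H(Z) = 7*Z
((904 + x) + H(-12)) - 1*(-4796) = ((904 + 375) + 7*(-12)) - 1*(-4796) = (1279 - 84) + 4796 = 1195 + 4796 = 5991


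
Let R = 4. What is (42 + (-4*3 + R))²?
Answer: 1156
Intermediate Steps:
(42 + (-4*3 + R))² = (42 + (-4*3 + 4))² = (42 + (-12 + 4))² = (42 - 8)² = 34² = 1156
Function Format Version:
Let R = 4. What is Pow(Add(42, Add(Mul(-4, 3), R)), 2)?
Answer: 1156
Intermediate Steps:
Pow(Add(42, Add(Mul(-4, 3), R)), 2) = Pow(Add(42, Add(Mul(-4, 3), 4)), 2) = Pow(Add(42, Add(-12, 4)), 2) = Pow(Add(42, -8), 2) = Pow(34, 2) = 1156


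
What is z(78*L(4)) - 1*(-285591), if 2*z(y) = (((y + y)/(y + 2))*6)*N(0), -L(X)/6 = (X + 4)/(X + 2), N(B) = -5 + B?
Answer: 88809441/311 ≈ 2.8556e+5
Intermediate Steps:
L(X) = -6*(4 + X)/(2 + X) (L(X) = -6*(X + 4)/(X + 2) = -6*(4 + X)/(2 + X))
z(y) = -30*y/(2 + y) (z(y) = ((((y + y)/(y + 2))*6)*(-5 + 0))/2 = ((((2*y)/(2 + y))*6)*(-5))/2 = (((2*y/(2 + y))*6)*(-5))/2 = ((12*y/(2 + y))*(-5))/2 = (-60*y/(2 + y))/2 = -30*y/(2 + y))
z(78*L(4)) - 1*(-285591) = -30*78*(6*(-4 - 1*4)/(2 + 4))/(2 + 78*(6*(-4 - 1*4)/(2 + 4))) - 1*(-285591) = -30*78*(6*(-4 - 4)/6)/(2 + 78*(6*(-4 - 4)/6)) + 285591 = -30*78*(6*(⅙)*(-8))/(2 + 78*(6*(⅙)*(-8))) + 285591 = -30*78*(-8)/(2 + 78*(-8)) + 285591 = -30*(-624)/(2 - 624) + 285591 = -30*(-624)/(-622) + 285591 = -30*(-624)*(-1/622) + 285591 = -9360/311 + 285591 = 88809441/311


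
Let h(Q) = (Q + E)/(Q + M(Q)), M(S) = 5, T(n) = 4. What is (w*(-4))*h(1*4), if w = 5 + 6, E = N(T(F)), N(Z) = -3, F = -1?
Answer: -44/9 ≈ -4.8889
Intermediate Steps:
E = -3
h(Q) = (-3 + Q)/(5 + Q) (h(Q) = (Q - 3)/(Q + 5) = (-3 + Q)/(5 + Q))
w = 11
(w*(-4))*h(1*4) = (11*(-4))*((-3 + 1*4)/(5 + 1*4)) = -44*(-3 + 4)/(5 + 4) = -44/9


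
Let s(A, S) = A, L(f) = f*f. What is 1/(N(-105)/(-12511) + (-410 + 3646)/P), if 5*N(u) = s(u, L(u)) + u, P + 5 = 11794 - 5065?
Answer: 21030991/10192001 ≈ 2.0635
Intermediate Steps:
L(f) = f²
P = 6724 (P = -5 + (11794 - 5065) = -5 + 6729 = 6724)
N(u) = 2*u/5 (N(u) = (u + u)/5 = (2*u)/5 = 2*u/5)
1/(N(-105)/(-12511) + (-410 + 3646)/P) = 1/(((⅖)*(-105))/(-12511) + (-410 + 3646)/6724) = 1/(-42*(-1/12511) + 3236*(1/6724)) = 1/(42/12511 + 809/1681) = 1/(10192001/21030991) = 21030991/10192001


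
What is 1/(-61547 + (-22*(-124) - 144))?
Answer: -1/58963 ≈ -1.6960e-5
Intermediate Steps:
1/(-61547 + (-22*(-124) - 144)) = 1/(-61547 + (2728 - 144)) = 1/(-61547 + 2584) = 1/(-58963) = -1/58963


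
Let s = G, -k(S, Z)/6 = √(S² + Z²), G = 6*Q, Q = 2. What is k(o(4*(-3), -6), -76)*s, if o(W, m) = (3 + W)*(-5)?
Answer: -72*√7801 ≈ -6359.3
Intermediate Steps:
o(W, m) = -15 - 5*W
G = 12 (G = 6*2 = 12)
k(S, Z) = -6*√(S² + Z²)
s = 12
k(o(4*(-3), -6), -76)*s = -6*√((-15 - 20*(-3))² + (-76)²)*12 = -6*√((-15 - 5*(-12))² + 5776)*12 = -6*√((-15 + 60)² + 5776)*12 = -6*√(45² + 5776)*12 = -6*√(2025 + 5776)*12 = -6*√7801*12 = -72*√7801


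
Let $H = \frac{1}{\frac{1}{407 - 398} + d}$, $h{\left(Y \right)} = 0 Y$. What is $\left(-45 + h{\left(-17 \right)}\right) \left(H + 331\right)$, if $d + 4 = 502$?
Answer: $- \frac{66774690}{4483} \approx -14895.0$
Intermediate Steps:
$h{\left(Y \right)} = 0$
$d = 498$ ($d = -4 + 502 = 498$)
$H = \frac{9}{4483}$ ($H = \frac{1}{\frac{1}{407 - 398} + 498} = \frac{1}{\frac{1}{9} + 498} = \frac{1}{\frac{4483}{9}} = \frac{9}{4483} \approx 0.0020076$)
$\left(-45 + h{\left(-17 \right)}\right) \left(H + 331\right) = \left(-45 + 0\right) \left(\frac{9}{4483} + 331\right) = \left(-45\right) \frac{1483882}{4483} = - \frac{66774690}{4483}$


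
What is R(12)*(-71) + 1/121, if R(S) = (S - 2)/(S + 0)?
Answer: -42949/726 ≈ -59.158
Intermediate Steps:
R(S) = (-2 + S)/S
R(12)*(-71) + 1/121 = ((-2 + 12)/12)*(-71) + 1/121 = ((1/12)*10)*(-71) + 1/121 = (⅚)*(-71) + 1/121 = -355/6 + 1/121 = -42949/726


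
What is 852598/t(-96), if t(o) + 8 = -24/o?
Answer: -3410392/31 ≈ -1.1001e+5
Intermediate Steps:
t(o) = -8 - 24/o
852598/t(-96) = 852598/(-8 - 24/(-96)) = 852598/(-8 - 24*(-1/96)) = 852598/(-8 + 1/4) = 852598/(-31/4) = 852598*(-4/31) = -3410392/31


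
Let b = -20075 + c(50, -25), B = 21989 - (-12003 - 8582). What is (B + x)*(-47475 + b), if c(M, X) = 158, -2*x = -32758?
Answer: -3972960576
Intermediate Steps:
x = 16379 (x = -1/2*(-32758) = 16379)
B = 42574 (B = 21989 - 1*(-20585) = 21989 + 20585 = 42574)
b = -19917 (b = -20075 + 158 = -19917)
(B + x)*(-47475 + b) = (42574 + 16379)*(-47475 - 19917) = 58953*(-67392) = -3972960576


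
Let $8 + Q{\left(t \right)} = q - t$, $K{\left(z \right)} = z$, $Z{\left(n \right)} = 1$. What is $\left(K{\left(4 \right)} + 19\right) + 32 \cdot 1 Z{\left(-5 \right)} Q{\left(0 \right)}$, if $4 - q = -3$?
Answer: $-9$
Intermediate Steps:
$q = 7$ ($q = 4 - -3 = 4 + 3 = 7$)
$Q{\left(t \right)} = -1 - t$ ($Q{\left(t \right)} = -8 - \left(-7 + t\right) = -1 - t$)
$\left(K{\left(4 \right)} + 19\right) + 32 \cdot 1 Z{\left(-5 \right)} Q{\left(0 \right)} = \left(4 + 19\right) + 32 \cdot 1 \cdot 1 \left(-1 - 0\right) = 23 + 32 \cdot 1 \left(-1 + 0\right) = 23 + 32 \cdot 1 \left(-1\right) = 23 + 32 \left(-1\right) = 23 - 32 = -9$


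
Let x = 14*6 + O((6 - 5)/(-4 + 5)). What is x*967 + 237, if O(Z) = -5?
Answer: 76630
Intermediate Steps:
x = 79 (x = 14*6 - 5 = 84 - 5 = 79)
x*967 + 237 = 79*967 + 237 = 76393 + 237 = 76630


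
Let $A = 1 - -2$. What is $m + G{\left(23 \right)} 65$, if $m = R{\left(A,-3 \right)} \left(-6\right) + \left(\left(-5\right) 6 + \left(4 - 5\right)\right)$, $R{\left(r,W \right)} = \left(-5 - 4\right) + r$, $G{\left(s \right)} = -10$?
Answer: $-645$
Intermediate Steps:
$A = 3$ ($A = 1 + 2 = 3$)
$R{\left(r,W \right)} = -9 + r$
$m = 5$ ($m = \left(-9 + 3\right) \left(-6\right) + \left(\left(-5\right) 6 + \left(4 - 5\right)\right) = \left(-6\right) \left(-6\right) - 31 = 36 - 31 = 5$)
$m + G{\left(23 \right)} 65 = 5 - 650 = -645$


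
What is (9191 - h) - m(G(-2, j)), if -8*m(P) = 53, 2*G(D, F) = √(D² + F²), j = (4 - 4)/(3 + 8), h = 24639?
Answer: -123531/8 ≈ -15441.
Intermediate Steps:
j = 0 (j = 0/11 = 0*(1/11) = 0)
G(D, F) = √(D² + F²)/2
m(P) = -53/8 (m(P) = -⅛*53 = -53/8)
(9191 - h) - m(G(-2, j)) = (9191 - 1*24639) - 1*(-53/8) = (9191 - 24639) + 53/8 = -15448 + 53/8 = -123531/8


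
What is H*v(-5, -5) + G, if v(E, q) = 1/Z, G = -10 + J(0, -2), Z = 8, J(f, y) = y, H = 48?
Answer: -6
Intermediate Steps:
G = -12 (G = -10 - 2 = -12)
v(E, q) = ⅛ (v(E, q) = 1/8 = ⅛)
H*v(-5, -5) + G = 48*(⅛) - 12 = 6 - 12 = -6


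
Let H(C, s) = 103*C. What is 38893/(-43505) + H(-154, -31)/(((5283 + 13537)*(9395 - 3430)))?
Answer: -436686881721/488392785650 ≈ -0.89413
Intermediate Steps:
38893/(-43505) + H(-154, -31)/(((5283 + 13537)*(9395 - 3430))) = 38893/(-43505) + (103*(-154))/(((5283 + 13537)*(9395 - 3430))) = 38893*(-1/43505) - 15862/(18820*5965) = -38893/43505 - 15862/112261300 = -38893/43505 - 15862*1/112261300 = -38893/43505 - 7931/56130650 = -436686881721/488392785650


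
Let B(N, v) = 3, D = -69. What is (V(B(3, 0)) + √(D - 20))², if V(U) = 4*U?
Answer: (12 + I*√89)² ≈ 55.0 + 226.42*I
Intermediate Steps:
(V(B(3, 0)) + √(D - 20))² = (4*3 + √(-69 - 20))² = (12 + √(-89))² = (12 + I*√89)²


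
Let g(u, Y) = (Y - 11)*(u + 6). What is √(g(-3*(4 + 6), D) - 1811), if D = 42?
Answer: I*√2555 ≈ 50.547*I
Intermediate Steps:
g(u, Y) = (-11 + Y)*(6 + u)
√(g(-3*(4 + 6), D) - 1811) = √((-66 - (-33)*(4 + 6) + 6*42 + 42*(-3*(4 + 6))) - 1811) = √((-66 - (-33)*10 + 252 + 42*(-3*10)) - 1811) = √((-66 - 11*(-30) + 252 + 42*(-30)) - 1811) = √((-66 + 330 + 252 - 1260) - 1811) = √(-744 - 1811) = √(-2555) = I*√2555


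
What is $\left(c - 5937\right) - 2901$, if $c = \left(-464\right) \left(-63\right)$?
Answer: $20394$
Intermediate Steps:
$c = 29232$
$\left(c - 5937\right) - 2901 = \left(29232 - 5937\right) - 2901 = 23295 - 2901 = 20394$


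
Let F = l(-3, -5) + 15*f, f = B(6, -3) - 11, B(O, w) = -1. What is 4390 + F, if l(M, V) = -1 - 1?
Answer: 4208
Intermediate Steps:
l(M, V) = -2
f = -12 (f = -1 - 11 = -12)
F = -182 (F = -2 + 15*(-12) = -2 - 180 = -182)
4390 + F = 4390 - 182 = 4208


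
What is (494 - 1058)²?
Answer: 318096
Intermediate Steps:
(494 - 1058)² = (-564)² = 318096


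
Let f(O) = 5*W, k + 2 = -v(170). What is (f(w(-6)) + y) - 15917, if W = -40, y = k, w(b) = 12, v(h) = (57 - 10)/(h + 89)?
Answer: -4174868/259 ≈ -16119.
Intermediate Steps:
v(h) = 47/(89 + h)
k = -565/259 (k = -2 - 47/(89 + 170) = -2 - 47/259 = -565/259 ≈ -2.1815)
y = -565/259 ≈ -2.1815
f(O) = -200 (f(O) = 5*(-40) = -200)
(f(w(-6)) + y) - 15917 = (-200 - 565/259) - 15917 = -52365/259 - 15917 = -4174868/259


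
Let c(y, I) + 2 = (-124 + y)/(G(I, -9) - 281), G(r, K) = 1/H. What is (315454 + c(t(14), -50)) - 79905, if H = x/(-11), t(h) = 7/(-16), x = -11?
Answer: 1055252551/4480 ≈ 2.3555e+5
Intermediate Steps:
t(h) = -7/16 (t(h) = 7*(-1/16) = -7/16)
H = 1 (H = -11/(-11) = -11*(-1/11) = 1)
G(r, K) = 1 (G(r, K) = 1/1 = 1)
c(y, I) = -109/70 - y/280 (c(y, I) = -2 + (-124 + y)/(1 - 281) = -2 + (-124 + y)/(-280) = -2 + (-124 + y)*(-1/280) = -2 + (31/70 - y/280) = -109/70 - y/280)
(315454 + c(t(14), -50)) - 79905 = (315454 + (-109/70 - 1/280*(-7/16))) - 79905 = (315454 + (-109/70 + 1/640)) - 79905 = (315454 - 6969/4480) - 79905 = 1413226951/4480 - 79905 = 1055252551/4480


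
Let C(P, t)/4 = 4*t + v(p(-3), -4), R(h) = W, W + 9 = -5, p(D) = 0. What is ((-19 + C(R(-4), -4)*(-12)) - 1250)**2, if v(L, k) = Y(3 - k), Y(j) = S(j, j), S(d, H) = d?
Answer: 700569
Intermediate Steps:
W = -14 (W = -9 - 5 = -14)
R(h) = -14
Y(j) = j
v(L, k) = 3 - k
C(P, t) = 28 + 16*t (C(P, t) = 4*(4*t + (3 - 1*(-4))) = 4*(4*t + (3 + 4)) = 4*(4*t + 7) = 4*(7 + 4*t) = 28 + 16*t)
((-19 + C(R(-4), -4)*(-12)) - 1250)**2 = ((-19 + (28 + 16*(-4))*(-12)) - 1250)**2 = ((-19 + (28 - 64)*(-12)) - 1250)**2 = ((-19 - 36*(-12)) - 1250)**2 = ((-19 + 432) - 1250)**2 = (413 - 1250)**2 = (-837)**2 = 700569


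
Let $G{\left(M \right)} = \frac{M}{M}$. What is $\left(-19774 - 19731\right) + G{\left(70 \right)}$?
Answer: $-39504$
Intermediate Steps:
$G{\left(M \right)} = 1$
$\left(-19774 - 19731\right) + G{\left(70 \right)} = \left(-19774 - 19731\right) + 1 = -39505 + 1 = -39504$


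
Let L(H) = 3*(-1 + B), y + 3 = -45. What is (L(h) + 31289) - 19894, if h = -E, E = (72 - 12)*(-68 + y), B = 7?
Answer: 11413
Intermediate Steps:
y = -48 (y = -3 - 45 = -48)
E = -6960 (E = (72 - 12)*(-68 - 48) = 60*(-116) = -6960)
h = 6960 (h = -1*(-6960) = 6960)
L(H) = 18 (L(H) = 3*(-1 + 7) = 3*6 = 18)
(L(h) + 31289) - 19894 = (18 + 31289) - 19894 = 31307 - 19894 = 11413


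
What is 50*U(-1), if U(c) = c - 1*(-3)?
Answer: 100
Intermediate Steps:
U(c) = 3 + c (U(c) = c + 3 = 3 + c)
50*U(-1) = 50*(3 - 1) = 50*2 = 100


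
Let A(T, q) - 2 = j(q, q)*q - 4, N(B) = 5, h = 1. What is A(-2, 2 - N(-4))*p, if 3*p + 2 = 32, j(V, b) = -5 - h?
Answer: 160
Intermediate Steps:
j(V, b) = -6 (j(V, b) = -5 - 1*1 = -5 - 1 = -6)
A(T, q) = -2 - 6*q (A(T, q) = 2 + (-6*q - 4) = 2 + (-4 - 6*q) = -2 - 6*q)
p = 10 (p = -⅔ + (⅓)*32 = -⅔ + 32/3 = 10)
A(-2, 2 - N(-4))*p = (-2 - 6*(2 - 1*5))*10 = (-2 - 6*(2 - 5))*10 = (-2 - 6*(-3))*10 = (-2 + 18)*10 = 16*10 = 160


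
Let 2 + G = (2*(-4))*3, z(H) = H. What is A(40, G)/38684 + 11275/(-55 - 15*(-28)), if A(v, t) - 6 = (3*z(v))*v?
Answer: 43791629/1411966 ≈ 31.015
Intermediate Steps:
G = -26 (G = -2 + (2*(-4))*3 = -2 - 8*3 = -2 - 24 = -26)
A(v, t) = 6 + 3*v**2 (A(v, t) = 6 + (3*v)*v = 6 + 3*v**2)
A(40, G)/38684 + 11275/(-55 - 15*(-28)) = (6 + 3*40**2)/38684 + 11275/(-55 - 15*(-28)) = (6 + 3*1600)*(1/38684) + 11275/(-55 + 420) = (6 + 4800)*(1/38684) + 11275/365 = 4806*(1/38684) + 11275*(1/365) = 2403/19342 + 2255/73 = 43791629/1411966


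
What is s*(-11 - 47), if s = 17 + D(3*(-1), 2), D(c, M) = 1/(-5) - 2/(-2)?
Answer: -5162/5 ≈ -1032.4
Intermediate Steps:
D(c, M) = ⅘ (D(c, M) = 1*(-⅕) - 2*(-½) = -⅕ + 1 = ⅘)
s = 89/5 (s = 17 + ⅘ = 89/5 ≈ 17.800)
s*(-11 - 47) = 89*(-11 - 47)/5 = (89/5)*(-58) = -5162/5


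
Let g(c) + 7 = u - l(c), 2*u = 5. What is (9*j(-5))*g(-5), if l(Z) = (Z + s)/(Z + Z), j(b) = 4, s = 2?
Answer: -864/5 ≈ -172.80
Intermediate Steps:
l(Z) = (2 + Z)/(2*Z) (l(Z) = (Z + 2)/(Z + Z) = (2 + Z)/((2*Z)) = (2 + Z)*(1/(2*Z)) = (2 + Z)/(2*Z))
u = 5/2 (u = (1/2)*5 = 5/2 ≈ 2.5000)
g(c) = -9/2 - (2 + c)/(2*c) (g(c) = -7 + (5/2 - (2 + c)/(2*c)) = -9/2 - (2 + c)/(2*c))
(9*j(-5))*g(-5) = (9*4)*(-5 - 1/(-5)) = 36*(-5 - 1*(-1/5)) = 36*(-5 + 1/5) = 36*(-24/5) = -864/5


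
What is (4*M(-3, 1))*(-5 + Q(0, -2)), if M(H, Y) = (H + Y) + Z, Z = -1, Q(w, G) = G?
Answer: 84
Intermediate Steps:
M(H, Y) = -1 + H + Y (M(H, Y) = (H + Y) - 1 = -1 + H + Y)
(4*M(-3, 1))*(-5 + Q(0, -2)) = (4*(-1 - 3 + 1))*(-5 - 2) = (4*(-3))*(-7) = -12*(-7) = 84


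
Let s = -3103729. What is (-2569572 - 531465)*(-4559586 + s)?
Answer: 23764223357655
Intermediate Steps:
(-2569572 - 531465)*(-4559586 + s) = (-2569572 - 531465)*(-4559586 - 3103729) = -3101037*(-7663315) = 23764223357655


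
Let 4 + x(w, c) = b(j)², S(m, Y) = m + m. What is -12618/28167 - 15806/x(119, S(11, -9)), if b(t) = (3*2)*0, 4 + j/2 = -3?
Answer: 74192855/18778 ≈ 3951.1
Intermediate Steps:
S(m, Y) = 2*m
j = -14 (j = -8 + 2*(-3) = -8 - 6 = -14)
b(t) = 0 (b(t) = 6*0 = 0)
x(w, c) = -4 (x(w, c) = -4 + 0² = -4 + 0 = -4)
-12618/28167 - 15806/x(119, S(11, -9)) = -12618/28167 - 15806/(-4) = -12618*1/28167 - 15806*(-¼) = -4206/9389 + 7903/2 = 74192855/18778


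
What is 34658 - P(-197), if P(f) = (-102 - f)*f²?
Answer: -3652197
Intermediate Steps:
P(f) = f²*(-102 - f)
34658 - P(-197) = 34658 - (-197)²*(-102 - 1*(-197)) = 34658 - 38809*(-102 + 197) = 34658 - 38809*95 = 34658 - 1*3686855 = 34658 - 3686855 = -3652197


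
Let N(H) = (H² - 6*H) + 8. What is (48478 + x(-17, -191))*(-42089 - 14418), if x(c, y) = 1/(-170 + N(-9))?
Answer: -73962294835/27 ≈ -2.7393e+9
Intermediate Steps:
N(H) = 8 + H² - 6*H
x(c, y) = -1/27 (x(c, y) = 1/(-170 + (8 + (-9)² - 6*(-9))) = 1/(-170 + (8 + 81 + 54)) = 1/(-170 + 143) = 1/(-27) = -1/27)
(48478 + x(-17, -191))*(-42089 - 14418) = (48478 - 1/27)*(-42089 - 14418) = (1308905/27)*(-56507) = -73962294835/27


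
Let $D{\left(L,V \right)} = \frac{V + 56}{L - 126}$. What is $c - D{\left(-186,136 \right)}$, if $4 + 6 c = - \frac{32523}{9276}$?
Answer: $- \frac{153301}{241176} \approx -0.63564$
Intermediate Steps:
$D{\left(L,V \right)} = \frac{56 + V}{-126 + L}$
$c = - \frac{23209}{18552}$ ($c = - \frac{2}{3} + \frac{\left(-32523\right) \frac{1}{9276}}{6} = - \frac{2}{3} + \frac{1}{6} \left(- \frac{10841}{3092}\right) = - \frac{2}{3} - \frac{10841}{18552} = - \frac{23209}{18552} \approx -1.251$)
$c - D{\left(-186,136 \right)} = - \frac{23209}{18552} - \frac{56 + 136}{-126 - 186} = - \frac{23209}{18552} - \frac{1}{-312} \cdot 192 = - \frac{23209}{18552} - \left(- \frac{1}{312}\right) 192 = - \frac{23209}{18552} - - \frac{8}{13} = - \frac{23209}{18552} + \frac{8}{13} = - \frac{153301}{241176}$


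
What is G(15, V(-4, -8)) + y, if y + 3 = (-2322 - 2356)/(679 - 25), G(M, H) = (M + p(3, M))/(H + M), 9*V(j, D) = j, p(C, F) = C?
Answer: -381946/42837 ≈ -8.9163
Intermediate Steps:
V(j, D) = j/9
G(M, H) = (3 + M)/(H + M) (G(M, H) = (M + 3)/(H + M) = (3 + M)/(H + M))
y = -3320/327 (y = -3 + (-2322 - 2356)/(679 - 25) = -3 - 4678/654 = -3 - 4678*1/654 = -3 - 2339/327 = -3320/327 ≈ -10.153)
G(15, V(-4, -8)) + y = (3 + 15)/((⅑)*(-4) + 15) - 3320/327 = 18/(-4/9 + 15) - 3320/327 = 18/(131/9) - 3320/327 = (9/131)*18 - 3320/327 = 162/131 - 3320/327 = -381946/42837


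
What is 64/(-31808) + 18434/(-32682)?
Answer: -353630/624729 ≈ -0.56605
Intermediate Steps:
64/(-31808) + 18434/(-32682) = 64*(-1/31808) + 18434*(-1/32682) = -1/497 - 709/1257 = -353630/624729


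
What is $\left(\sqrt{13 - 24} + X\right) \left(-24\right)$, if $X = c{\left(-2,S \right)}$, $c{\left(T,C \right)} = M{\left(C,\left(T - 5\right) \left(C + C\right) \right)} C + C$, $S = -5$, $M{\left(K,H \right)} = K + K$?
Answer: $-1080 - 24 i \sqrt{11} \approx -1080.0 - 79.599 i$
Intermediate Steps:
$M{\left(K,H \right)} = 2 K$
$c{\left(T,C \right)} = C + 2 C^{2}$ ($c{\left(T,C \right)} = 2 C C + C = 2 C^{2} + C = C + 2 C^{2}$)
$X = 45$ ($X = - 5 \left(1 + 2 \left(-5\right)\right) = - 5 \left(1 - 10\right) = \left(-5\right) \left(-9\right) = 45$)
$\left(\sqrt{13 - 24} + X\right) \left(-24\right) = \left(\sqrt{13 - 24} + 45\right) \left(-24\right) = \left(\sqrt{-11} + 45\right) \left(-24\right) = \left(i \sqrt{11} + 45\right) \left(-24\right) = \left(45 + i \sqrt{11}\right) \left(-24\right) = -1080 - 24 i \sqrt{11}$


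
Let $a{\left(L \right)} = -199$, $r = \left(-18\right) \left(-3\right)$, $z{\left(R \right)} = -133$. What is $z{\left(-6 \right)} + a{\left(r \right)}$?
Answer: $-332$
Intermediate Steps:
$r = 54$
$z{\left(-6 \right)} + a{\left(r \right)} = -133 - 199 = -332$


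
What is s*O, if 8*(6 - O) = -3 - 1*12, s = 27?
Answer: 1701/8 ≈ 212.63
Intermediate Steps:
O = 63/8 (O = 6 - (-3 - 1*12)/8 = 6 - (-3 - 12)/8 = 6 - ⅛*(-15) = 6 + 15/8 = 63/8 ≈ 7.8750)
s*O = 27*(63/8) = 1701/8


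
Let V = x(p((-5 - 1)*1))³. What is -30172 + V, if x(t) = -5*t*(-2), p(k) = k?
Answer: -246172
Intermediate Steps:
x(t) = 10*t
V = -216000 (V = (10*((-5 - 1)*1))³ = (10*(-6*1))³ = (10*(-6))³ = (-60)³ = -216000)
-30172 + V = -30172 - 216000 = -246172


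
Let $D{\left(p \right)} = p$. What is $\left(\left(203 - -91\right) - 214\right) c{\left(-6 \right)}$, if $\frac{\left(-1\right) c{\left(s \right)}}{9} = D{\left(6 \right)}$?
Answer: $-4320$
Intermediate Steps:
$c{\left(s \right)} = -54$ ($c{\left(s \right)} = \left(-9\right) 6 = -54$)
$\left(\left(203 - -91\right) - 214\right) c{\left(-6 \right)} = \left(\left(203 - -91\right) - 214\right) \left(-54\right) = \left(\left(203 + 91\right) - 214\right) \left(-54\right) = \left(294 - 214\right) \left(-54\right) = 80 \left(-54\right) = -4320$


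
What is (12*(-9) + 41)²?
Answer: 4489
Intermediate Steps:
(12*(-9) + 41)² = (-108 + 41)² = (-67)² = 4489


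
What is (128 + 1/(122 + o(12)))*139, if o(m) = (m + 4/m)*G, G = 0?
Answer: 2170763/122 ≈ 17793.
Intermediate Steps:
o(m) = 0 (o(m) = (m + 4/m)*0 = 0)
(128 + 1/(122 + o(12)))*139 = (128 + 1/(122 + 0))*139 = (128 + 1/122)*139 = (15617/122)*139 = 2170763/122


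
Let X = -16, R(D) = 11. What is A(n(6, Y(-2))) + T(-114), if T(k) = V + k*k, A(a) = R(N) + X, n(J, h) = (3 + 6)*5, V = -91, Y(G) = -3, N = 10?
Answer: 12900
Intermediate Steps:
n(J, h) = 45 (n(J, h) = 9*5 = 45)
A(a) = -5 (A(a) = 11 - 16 = -5)
T(k) = -91 + k² (T(k) = -91 + k*k = -91 + k²)
A(n(6, Y(-2))) + T(-114) = -5 + (-91 + (-114)²) = -5 + (-91 + 12996) = -5 + 12905 = 12900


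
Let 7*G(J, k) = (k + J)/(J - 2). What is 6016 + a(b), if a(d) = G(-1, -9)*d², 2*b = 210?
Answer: 11266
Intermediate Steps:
G(J, k) = (J + k)/(7*(-2 + J)) (G(J, k) = ((k + J)/(J - 2))/7 = ((J + k)/(-2 + J))/7 = (J + k)/(7*(-2 + J)))
b = 105 (b = (½)*210 = 105)
a(d) = 10*d²/21 (a(d) = ((-1 - 9)/(7*(-2 - 1)))*d² = ((⅐)*(-10)/(-3))*d² = ((⅐)*(-⅓)*(-10))*d² = 10*d²/21)
6016 + a(b) = 6016 + (10/21)*105² = 6016 + (10/21)*11025 = 6016 + 5250 = 11266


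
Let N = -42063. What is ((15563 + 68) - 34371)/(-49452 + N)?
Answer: 3748/18303 ≈ 0.20478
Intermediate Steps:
((15563 + 68) - 34371)/(-49452 + N) = ((15563 + 68) - 34371)/(-49452 - 42063) = (15631 - 34371)/(-91515) = -18740*(-1/91515) = 3748/18303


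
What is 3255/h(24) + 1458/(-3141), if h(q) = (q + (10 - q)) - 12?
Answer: -1136319/698 ≈ -1628.0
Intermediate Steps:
h(q) = -2 (h(q) = 10 - 12 = -2)
3255/h(24) + 1458/(-3141) = 3255/(-2) + 1458/(-3141) = 3255*(-1/2) + 1458*(-1/3141) = -3255/2 - 162/349 = -1136319/698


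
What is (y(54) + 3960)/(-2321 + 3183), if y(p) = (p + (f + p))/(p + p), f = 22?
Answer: 213905/46548 ≈ 4.5954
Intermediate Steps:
y(p) = (22 + 2*p)/(2*p) (y(p) = (p + (22 + p))/(p + p) = (22 + 2*p)/((2*p)) = (22 + 2*p)*(1/(2*p)) = (22 + 2*p)/(2*p))
(y(54) + 3960)/(-2321 + 3183) = ((11 + 54)/54 + 3960)/(-2321 + 3183) = ((1/54)*65 + 3960)/862 = (65/54 + 3960)*(1/862) = (213905/54)*(1/862) = 213905/46548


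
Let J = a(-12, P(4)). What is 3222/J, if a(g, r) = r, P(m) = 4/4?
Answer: 3222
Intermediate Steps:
P(m) = 1 (P(m) = 4*(¼) = 1)
J = 1
3222/J = 3222/1 = 3222*1 = 3222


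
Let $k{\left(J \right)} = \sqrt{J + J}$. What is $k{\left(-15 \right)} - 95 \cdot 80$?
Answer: $-7600 + i \sqrt{30} \approx -7600.0 + 5.4772 i$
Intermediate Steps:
$k{\left(J \right)} = \sqrt{2} \sqrt{J}$ ($k{\left(J \right)} = \sqrt{2 J} = \sqrt{2} \sqrt{J}$)
$k{\left(-15 \right)} - 95 \cdot 80 = \sqrt{2} \sqrt{-15} - 95 \cdot 80 = \sqrt{2} i \sqrt{15} - 7600 = i \sqrt{30} - 7600 = -7600 + i \sqrt{30}$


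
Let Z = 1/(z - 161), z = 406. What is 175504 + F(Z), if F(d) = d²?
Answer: 10534627601/60025 ≈ 1.7550e+5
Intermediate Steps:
Z = 1/245 (Z = 1/(406 - 161) = 1/245 ≈ 0.0040816)
175504 + F(Z) = 175504 + (1/245)² = 175504 + 1/60025 = 10534627601/60025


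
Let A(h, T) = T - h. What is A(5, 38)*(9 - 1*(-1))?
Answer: 330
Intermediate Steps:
A(5, 38)*(9 - 1*(-1)) = (38 - 1*5)*(9 - 1*(-1)) = (38 - 5)*(9 + 1) = 33*10 = 330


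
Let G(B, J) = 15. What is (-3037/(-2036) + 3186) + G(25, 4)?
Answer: 6520273/2036 ≈ 3202.5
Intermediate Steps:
(-3037/(-2036) + 3186) + G(25, 4) = (-3037/(-2036) + 3186) + 15 = (-3037*(-1/2036) + 3186) + 15 = (3037/2036 + 3186) + 15 = 6489733/2036 + 15 = 6520273/2036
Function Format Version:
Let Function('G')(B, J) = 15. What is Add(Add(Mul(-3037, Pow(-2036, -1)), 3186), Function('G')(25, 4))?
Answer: Rational(6520273, 2036) ≈ 3202.5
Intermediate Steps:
Add(Add(Mul(-3037, Pow(-2036, -1)), 3186), Function('G')(25, 4)) = Add(Add(Mul(-3037, Pow(-2036, -1)), 3186), 15) = Add(Add(Mul(-3037, Rational(-1, 2036)), 3186), 15) = Add(Add(Rational(3037, 2036), 3186), 15) = Add(Rational(6489733, 2036), 15) = Rational(6520273, 2036)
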